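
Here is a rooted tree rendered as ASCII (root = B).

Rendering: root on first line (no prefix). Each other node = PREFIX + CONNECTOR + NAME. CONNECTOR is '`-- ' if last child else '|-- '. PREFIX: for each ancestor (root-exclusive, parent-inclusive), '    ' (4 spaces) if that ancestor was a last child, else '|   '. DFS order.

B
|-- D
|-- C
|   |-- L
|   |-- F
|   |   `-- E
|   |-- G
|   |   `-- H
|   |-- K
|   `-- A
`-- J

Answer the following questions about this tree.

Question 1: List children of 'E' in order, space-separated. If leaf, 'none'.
Node E's children (from adjacency): (leaf)

Answer: none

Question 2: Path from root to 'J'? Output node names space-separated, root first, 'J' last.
Answer: B J

Derivation:
Walk down from root: B -> J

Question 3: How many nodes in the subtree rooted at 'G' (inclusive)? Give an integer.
Answer: 2

Derivation:
Subtree rooted at G contains: G, H
Count = 2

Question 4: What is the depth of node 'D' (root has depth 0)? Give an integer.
Path from root to D: B -> D
Depth = number of edges = 1

Answer: 1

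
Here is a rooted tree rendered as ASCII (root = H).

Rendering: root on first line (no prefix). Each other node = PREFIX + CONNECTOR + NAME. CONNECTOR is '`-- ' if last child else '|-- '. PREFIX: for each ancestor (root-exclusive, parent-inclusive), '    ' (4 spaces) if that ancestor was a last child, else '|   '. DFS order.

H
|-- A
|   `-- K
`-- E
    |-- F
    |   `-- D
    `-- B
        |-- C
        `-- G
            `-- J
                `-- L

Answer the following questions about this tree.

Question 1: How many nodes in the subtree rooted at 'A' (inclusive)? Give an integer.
Answer: 2

Derivation:
Subtree rooted at A contains: A, K
Count = 2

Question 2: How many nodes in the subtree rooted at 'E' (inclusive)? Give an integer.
Subtree rooted at E contains: B, C, D, E, F, G, J, L
Count = 8

Answer: 8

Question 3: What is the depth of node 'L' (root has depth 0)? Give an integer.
Answer: 5

Derivation:
Path from root to L: H -> E -> B -> G -> J -> L
Depth = number of edges = 5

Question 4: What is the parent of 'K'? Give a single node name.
Scan adjacency: K appears as child of A

Answer: A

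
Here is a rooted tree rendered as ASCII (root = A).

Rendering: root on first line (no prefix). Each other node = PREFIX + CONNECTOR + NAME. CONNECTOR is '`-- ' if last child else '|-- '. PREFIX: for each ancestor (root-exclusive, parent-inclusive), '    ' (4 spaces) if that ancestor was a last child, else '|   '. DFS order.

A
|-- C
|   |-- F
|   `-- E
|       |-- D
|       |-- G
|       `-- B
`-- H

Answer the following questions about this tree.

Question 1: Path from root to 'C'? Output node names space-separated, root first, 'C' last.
Walk down from root: A -> C

Answer: A C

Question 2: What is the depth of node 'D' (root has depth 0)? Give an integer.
Answer: 3

Derivation:
Path from root to D: A -> C -> E -> D
Depth = number of edges = 3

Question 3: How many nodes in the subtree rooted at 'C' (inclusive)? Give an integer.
Answer: 6

Derivation:
Subtree rooted at C contains: B, C, D, E, F, G
Count = 6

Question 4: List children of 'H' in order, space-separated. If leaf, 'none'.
Node H's children (from adjacency): (leaf)

Answer: none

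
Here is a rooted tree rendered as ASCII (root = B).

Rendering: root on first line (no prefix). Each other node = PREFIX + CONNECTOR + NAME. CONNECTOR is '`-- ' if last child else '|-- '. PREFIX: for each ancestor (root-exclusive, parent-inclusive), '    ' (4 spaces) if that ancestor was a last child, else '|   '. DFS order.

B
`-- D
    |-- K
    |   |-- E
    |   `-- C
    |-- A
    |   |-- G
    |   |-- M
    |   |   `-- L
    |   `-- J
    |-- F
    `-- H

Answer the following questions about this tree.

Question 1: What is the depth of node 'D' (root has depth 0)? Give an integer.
Answer: 1

Derivation:
Path from root to D: B -> D
Depth = number of edges = 1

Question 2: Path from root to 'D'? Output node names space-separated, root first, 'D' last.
Answer: B D

Derivation:
Walk down from root: B -> D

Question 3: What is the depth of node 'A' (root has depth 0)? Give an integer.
Path from root to A: B -> D -> A
Depth = number of edges = 2

Answer: 2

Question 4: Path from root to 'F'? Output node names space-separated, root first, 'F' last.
Answer: B D F

Derivation:
Walk down from root: B -> D -> F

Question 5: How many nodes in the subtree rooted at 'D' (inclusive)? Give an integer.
Subtree rooted at D contains: A, C, D, E, F, G, H, J, K, L, M
Count = 11

Answer: 11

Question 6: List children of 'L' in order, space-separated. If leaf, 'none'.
Node L's children (from adjacency): (leaf)

Answer: none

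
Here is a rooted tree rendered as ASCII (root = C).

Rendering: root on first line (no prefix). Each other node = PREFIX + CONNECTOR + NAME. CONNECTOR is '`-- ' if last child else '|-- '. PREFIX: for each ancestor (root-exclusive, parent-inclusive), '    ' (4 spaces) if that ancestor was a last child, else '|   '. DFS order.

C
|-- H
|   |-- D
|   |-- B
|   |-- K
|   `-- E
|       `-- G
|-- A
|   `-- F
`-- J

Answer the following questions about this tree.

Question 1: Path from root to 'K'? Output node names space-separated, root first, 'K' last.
Answer: C H K

Derivation:
Walk down from root: C -> H -> K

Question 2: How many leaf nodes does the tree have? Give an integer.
Leaves (nodes with no children): B, D, F, G, J, K

Answer: 6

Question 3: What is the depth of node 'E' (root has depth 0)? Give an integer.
Path from root to E: C -> H -> E
Depth = number of edges = 2

Answer: 2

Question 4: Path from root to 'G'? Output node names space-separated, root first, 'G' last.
Answer: C H E G

Derivation:
Walk down from root: C -> H -> E -> G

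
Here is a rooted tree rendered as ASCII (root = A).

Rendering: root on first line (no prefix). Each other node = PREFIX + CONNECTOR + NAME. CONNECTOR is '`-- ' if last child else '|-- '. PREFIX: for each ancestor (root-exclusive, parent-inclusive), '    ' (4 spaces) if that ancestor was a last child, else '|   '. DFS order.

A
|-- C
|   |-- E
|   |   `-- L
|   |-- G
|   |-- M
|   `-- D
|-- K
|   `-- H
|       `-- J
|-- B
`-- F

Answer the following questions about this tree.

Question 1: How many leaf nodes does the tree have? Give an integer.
Answer: 7

Derivation:
Leaves (nodes with no children): B, D, F, G, J, L, M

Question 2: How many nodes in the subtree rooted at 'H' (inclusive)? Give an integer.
Answer: 2

Derivation:
Subtree rooted at H contains: H, J
Count = 2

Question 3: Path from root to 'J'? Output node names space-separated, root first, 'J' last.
Walk down from root: A -> K -> H -> J

Answer: A K H J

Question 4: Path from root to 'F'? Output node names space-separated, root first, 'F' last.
Answer: A F

Derivation:
Walk down from root: A -> F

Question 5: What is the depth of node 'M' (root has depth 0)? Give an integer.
Path from root to M: A -> C -> M
Depth = number of edges = 2

Answer: 2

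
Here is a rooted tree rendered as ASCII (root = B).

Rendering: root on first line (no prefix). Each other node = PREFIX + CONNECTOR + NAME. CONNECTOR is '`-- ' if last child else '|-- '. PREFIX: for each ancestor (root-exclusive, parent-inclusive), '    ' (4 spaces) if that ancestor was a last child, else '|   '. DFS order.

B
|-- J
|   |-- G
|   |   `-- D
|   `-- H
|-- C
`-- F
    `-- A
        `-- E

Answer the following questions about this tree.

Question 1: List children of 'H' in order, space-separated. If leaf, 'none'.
Node H's children (from adjacency): (leaf)

Answer: none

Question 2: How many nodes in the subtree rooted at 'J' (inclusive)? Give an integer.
Subtree rooted at J contains: D, G, H, J
Count = 4

Answer: 4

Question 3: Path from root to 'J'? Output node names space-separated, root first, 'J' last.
Walk down from root: B -> J

Answer: B J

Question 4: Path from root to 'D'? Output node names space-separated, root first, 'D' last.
Walk down from root: B -> J -> G -> D

Answer: B J G D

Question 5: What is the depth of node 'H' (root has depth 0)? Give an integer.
Answer: 2

Derivation:
Path from root to H: B -> J -> H
Depth = number of edges = 2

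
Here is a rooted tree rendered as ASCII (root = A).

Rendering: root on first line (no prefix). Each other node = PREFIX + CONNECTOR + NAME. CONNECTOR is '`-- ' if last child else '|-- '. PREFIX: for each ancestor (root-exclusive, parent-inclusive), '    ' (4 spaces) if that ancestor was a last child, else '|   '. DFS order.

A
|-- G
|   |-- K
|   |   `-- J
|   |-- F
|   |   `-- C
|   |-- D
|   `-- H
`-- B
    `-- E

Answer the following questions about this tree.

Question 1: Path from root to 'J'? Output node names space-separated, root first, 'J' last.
Walk down from root: A -> G -> K -> J

Answer: A G K J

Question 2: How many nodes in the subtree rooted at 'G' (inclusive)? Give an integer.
Subtree rooted at G contains: C, D, F, G, H, J, K
Count = 7

Answer: 7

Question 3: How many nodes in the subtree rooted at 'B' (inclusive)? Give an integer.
Answer: 2

Derivation:
Subtree rooted at B contains: B, E
Count = 2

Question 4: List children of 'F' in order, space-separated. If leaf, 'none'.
Answer: C

Derivation:
Node F's children (from adjacency): C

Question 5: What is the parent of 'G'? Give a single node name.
Scan adjacency: G appears as child of A

Answer: A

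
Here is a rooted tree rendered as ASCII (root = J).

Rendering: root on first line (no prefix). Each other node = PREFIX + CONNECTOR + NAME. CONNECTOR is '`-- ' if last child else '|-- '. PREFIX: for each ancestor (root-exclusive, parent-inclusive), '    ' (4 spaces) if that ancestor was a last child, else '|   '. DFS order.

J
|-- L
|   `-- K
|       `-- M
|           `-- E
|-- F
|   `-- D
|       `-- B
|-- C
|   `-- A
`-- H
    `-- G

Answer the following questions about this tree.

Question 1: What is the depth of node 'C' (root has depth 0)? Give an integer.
Path from root to C: J -> C
Depth = number of edges = 1

Answer: 1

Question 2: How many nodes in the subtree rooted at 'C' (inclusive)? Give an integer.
Answer: 2

Derivation:
Subtree rooted at C contains: A, C
Count = 2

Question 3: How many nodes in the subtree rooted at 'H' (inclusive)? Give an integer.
Subtree rooted at H contains: G, H
Count = 2

Answer: 2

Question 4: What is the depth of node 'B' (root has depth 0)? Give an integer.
Answer: 3

Derivation:
Path from root to B: J -> F -> D -> B
Depth = number of edges = 3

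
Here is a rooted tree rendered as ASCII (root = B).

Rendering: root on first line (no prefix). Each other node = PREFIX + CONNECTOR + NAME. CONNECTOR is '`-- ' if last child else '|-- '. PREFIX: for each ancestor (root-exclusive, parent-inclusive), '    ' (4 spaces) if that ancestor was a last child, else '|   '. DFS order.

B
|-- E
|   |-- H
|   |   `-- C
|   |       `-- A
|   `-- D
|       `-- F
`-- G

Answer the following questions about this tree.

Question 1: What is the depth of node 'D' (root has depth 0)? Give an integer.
Path from root to D: B -> E -> D
Depth = number of edges = 2

Answer: 2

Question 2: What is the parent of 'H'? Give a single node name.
Scan adjacency: H appears as child of E

Answer: E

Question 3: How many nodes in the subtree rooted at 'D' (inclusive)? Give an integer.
Subtree rooted at D contains: D, F
Count = 2

Answer: 2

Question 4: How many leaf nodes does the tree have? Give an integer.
Leaves (nodes with no children): A, F, G

Answer: 3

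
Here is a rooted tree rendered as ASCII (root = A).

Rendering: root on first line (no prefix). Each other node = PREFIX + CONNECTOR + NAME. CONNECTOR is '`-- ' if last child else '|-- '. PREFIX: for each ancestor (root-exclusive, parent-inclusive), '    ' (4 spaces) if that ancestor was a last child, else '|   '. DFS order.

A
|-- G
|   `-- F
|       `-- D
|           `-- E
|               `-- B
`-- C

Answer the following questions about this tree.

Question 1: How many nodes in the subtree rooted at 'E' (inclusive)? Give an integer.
Answer: 2

Derivation:
Subtree rooted at E contains: B, E
Count = 2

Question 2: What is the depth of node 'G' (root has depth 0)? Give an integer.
Answer: 1

Derivation:
Path from root to G: A -> G
Depth = number of edges = 1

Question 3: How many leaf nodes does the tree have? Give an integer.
Leaves (nodes with no children): B, C

Answer: 2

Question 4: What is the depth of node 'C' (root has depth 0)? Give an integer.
Answer: 1

Derivation:
Path from root to C: A -> C
Depth = number of edges = 1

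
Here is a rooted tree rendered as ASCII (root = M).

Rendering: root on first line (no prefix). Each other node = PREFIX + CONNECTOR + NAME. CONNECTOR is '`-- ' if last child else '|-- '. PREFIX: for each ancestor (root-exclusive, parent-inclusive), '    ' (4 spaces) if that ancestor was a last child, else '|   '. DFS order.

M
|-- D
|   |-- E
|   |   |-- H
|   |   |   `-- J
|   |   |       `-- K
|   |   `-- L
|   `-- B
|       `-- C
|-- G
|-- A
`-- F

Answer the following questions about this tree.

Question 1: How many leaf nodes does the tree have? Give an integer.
Answer: 6

Derivation:
Leaves (nodes with no children): A, C, F, G, K, L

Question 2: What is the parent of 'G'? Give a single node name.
Answer: M

Derivation:
Scan adjacency: G appears as child of M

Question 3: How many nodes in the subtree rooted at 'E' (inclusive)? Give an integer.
Answer: 5

Derivation:
Subtree rooted at E contains: E, H, J, K, L
Count = 5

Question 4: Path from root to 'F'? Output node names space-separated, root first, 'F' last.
Walk down from root: M -> F

Answer: M F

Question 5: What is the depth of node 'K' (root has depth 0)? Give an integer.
Path from root to K: M -> D -> E -> H -> J -> K
Depth = number of edges = 5

Answer: 5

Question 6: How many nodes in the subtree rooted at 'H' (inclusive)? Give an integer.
Subtree rooted at H contains: H, J, K
Count = 3

Answer: 3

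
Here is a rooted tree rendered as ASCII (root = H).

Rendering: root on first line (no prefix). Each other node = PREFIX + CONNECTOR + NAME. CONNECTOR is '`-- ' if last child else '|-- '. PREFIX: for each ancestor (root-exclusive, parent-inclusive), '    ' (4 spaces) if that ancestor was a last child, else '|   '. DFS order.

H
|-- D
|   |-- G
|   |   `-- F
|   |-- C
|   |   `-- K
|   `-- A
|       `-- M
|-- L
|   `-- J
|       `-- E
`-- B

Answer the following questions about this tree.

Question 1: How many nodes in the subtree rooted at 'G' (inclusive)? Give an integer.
Subtree rooted at G contains: F, G
Count = 2

Answer: 2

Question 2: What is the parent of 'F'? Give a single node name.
Answer: G

Derivation:
Scan adjacency: F appears as child of G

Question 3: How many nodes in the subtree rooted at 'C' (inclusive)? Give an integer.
Subtree rooted at C contains: C, K
Count = 2

Answer: 2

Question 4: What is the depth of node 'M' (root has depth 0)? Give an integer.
Answer: 3

Derivation:
Path from root to M: H -> D -> A -> M
Depth = number of edges = 3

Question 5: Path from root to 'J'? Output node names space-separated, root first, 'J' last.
Walk down from root: H -> L -> J

Answer: H L J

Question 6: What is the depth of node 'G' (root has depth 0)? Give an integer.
Answer: 2

Derivation:
Path from root to G: H -> D -> G
Depth = number of edges = 2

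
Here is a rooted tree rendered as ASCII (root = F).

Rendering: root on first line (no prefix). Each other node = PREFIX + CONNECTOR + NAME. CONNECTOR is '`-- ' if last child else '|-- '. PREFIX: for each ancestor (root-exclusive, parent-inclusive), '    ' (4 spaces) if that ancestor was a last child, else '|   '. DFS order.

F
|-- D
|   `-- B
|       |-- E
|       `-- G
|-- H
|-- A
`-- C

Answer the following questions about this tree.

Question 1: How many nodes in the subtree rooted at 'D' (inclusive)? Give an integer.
Subtree rooted at D contains: B, D, E, G
Count = 4

Answer: 4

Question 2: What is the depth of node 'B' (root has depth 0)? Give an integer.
Answer: 2

Derivation:
Path from root to B: F -> D -> B
Depth = number of edges = 2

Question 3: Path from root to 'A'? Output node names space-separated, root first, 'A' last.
Answer: F A

Derivation:
Walk down from root: F -> A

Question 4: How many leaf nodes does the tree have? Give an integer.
Answer: 5

Derivation:
Leaves (nodes with no children): A, C, E, G, H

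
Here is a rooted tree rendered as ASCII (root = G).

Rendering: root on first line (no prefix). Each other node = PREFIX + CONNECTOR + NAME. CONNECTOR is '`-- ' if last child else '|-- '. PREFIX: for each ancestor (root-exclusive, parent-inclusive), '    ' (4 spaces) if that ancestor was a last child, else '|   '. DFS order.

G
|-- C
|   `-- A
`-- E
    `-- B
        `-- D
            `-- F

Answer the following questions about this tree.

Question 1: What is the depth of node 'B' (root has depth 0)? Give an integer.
Path from root to B: G -> E -> B
Depth = number of edges = 2

Answer: 2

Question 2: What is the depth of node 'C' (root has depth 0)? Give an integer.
Answer: 1

Derivation:
Path from root to C: G -> C
Depth = number of edges = 1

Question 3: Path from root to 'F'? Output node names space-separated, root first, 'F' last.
Walk down from root: G -> E -> B -> D -> F

Answer: G E B D F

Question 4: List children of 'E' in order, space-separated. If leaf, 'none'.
Node E's children (from adjacency): B

Answer: B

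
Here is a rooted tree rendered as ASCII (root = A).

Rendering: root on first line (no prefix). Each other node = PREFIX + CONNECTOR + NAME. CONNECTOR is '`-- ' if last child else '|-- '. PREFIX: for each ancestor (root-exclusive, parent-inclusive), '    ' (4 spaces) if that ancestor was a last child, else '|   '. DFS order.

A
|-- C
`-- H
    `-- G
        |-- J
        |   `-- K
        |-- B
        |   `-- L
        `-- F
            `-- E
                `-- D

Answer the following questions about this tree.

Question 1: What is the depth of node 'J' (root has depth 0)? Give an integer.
Path from root to J: A -> H -> G -> J
Depth = number of edges = 3

Answer: 3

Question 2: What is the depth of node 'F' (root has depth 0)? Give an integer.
Path from root to F: A -> H -> G -> F
Depth = number of edges = 3

Answer: 3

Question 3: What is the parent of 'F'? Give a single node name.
Scan adjacency: F appears as child of G

Answer: G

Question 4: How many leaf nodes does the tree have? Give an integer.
Answer: 4

Derivation:
Leaves (nodes with no children): C, D, K, L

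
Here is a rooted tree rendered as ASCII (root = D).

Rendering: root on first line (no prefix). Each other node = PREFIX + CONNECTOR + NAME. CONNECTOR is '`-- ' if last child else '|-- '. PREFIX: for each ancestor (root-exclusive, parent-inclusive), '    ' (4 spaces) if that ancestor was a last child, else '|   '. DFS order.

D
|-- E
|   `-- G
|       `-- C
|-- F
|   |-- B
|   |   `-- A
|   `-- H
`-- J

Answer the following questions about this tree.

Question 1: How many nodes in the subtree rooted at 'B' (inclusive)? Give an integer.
Answer: 2

Derivation:
Subtree rooted at B contains: A, B
Count = 2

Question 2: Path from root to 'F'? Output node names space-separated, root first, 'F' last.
Answer: D F

Derivation:
Walk down from root: D -> F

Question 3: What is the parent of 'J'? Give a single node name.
Answer: D

Derivation:
Scan adjacency: J appears as child of D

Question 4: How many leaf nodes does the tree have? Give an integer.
Leaves (nodes with no children): A, C, H, J

Answer: 4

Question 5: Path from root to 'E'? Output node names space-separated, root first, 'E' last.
Answer: D E

Derivation:
Walk down from root: D -> E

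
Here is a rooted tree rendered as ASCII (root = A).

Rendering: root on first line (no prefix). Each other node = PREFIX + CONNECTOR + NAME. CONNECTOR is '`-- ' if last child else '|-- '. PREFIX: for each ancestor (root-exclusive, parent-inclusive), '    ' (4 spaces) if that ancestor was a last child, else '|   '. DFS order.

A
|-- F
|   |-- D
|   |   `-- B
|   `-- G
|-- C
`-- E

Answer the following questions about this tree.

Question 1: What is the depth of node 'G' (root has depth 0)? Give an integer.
Path from root to G: A -> F -> G
Depth = number of edges = 2

Answer: 2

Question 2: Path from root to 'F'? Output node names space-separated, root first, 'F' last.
Answer: A F

Derivation:
Walk down from root: A -> F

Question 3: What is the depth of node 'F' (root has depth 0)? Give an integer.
Answer: 1

Derivation:
Path from root to F: A -> F
Depth = number of edges = 1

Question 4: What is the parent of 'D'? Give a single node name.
Scan adjacency: D appears as child of F

Answer: F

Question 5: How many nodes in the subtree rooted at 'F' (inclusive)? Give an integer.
Subtree rooted at F contains: B, D, F, G
Count = 4

Answer: 4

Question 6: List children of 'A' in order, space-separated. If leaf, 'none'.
Answer: F C E

Derivation:
Node A's children (from adjacency): F, C, E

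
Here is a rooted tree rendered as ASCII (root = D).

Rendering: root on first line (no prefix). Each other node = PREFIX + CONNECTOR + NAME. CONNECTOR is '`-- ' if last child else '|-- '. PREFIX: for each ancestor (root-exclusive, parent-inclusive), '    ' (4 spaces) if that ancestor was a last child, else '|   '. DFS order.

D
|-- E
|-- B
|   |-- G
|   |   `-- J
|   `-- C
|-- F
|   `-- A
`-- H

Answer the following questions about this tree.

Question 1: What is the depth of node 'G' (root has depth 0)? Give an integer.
Path from root to G: D -> B -> G
Depth = number of edges = 2

Answer: 2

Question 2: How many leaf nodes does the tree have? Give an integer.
Leaves (nodes with no children): A, C, E, H, J

Answer: 5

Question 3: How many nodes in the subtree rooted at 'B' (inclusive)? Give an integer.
Answer: 4

Derivation:
Subtree rooted at B contains: B, C, G, J
Count = 4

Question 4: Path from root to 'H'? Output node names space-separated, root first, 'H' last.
Walk down from root: D -> H

Answer: D H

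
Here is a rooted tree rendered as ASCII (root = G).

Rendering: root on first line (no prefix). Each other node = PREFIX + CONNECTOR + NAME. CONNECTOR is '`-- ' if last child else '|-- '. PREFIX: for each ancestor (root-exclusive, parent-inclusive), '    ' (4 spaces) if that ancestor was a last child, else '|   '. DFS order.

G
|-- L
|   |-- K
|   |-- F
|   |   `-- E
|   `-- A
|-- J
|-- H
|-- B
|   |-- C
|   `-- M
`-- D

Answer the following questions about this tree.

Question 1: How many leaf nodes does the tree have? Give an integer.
Leaves (nodes with no children): A, C, D, E, H, J, K, M

Answer: 8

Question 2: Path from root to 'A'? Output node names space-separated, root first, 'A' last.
Walk down from root: G -> L -> A

Answer: G L A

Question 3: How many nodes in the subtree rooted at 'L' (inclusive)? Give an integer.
Subtree rooted at L contains: A, E, F, K, L
Count = 5

Answer: 5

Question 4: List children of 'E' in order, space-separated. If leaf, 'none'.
Answer: none

Derivation:
Node E's children (from adjacency): (leaf)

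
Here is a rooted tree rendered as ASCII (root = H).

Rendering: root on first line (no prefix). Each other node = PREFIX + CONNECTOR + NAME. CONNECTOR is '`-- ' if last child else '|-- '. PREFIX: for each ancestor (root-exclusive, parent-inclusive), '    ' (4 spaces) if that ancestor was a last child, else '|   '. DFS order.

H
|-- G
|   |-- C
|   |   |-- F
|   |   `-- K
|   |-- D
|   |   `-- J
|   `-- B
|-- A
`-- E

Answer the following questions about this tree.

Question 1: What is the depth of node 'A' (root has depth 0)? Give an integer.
Answer: 1

Derivation:
Path from root to A: H -> A
Depth = number of edges = 1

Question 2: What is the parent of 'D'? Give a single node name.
Answer: G

Derivation:
Scan adjacency: D appears as child of G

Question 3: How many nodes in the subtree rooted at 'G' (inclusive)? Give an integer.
Subtree rooted at G contains: B, C, D, F, G, J, K
Count = 7

Answer: 7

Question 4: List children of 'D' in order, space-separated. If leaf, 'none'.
Answer: J

Derivation:
Node D's children (from adjacency): J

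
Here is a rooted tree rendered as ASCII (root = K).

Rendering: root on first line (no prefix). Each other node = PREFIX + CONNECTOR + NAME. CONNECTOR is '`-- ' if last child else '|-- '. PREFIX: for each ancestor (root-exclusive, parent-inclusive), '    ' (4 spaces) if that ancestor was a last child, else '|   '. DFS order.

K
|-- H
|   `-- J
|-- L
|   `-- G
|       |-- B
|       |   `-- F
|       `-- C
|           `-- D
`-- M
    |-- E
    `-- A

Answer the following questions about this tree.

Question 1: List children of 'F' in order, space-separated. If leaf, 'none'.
Node F's children (from adjacency): (leaf)

Answer: none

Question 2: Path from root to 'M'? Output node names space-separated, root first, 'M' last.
Answer: K M

Derivation:
Walk down from root: K -> M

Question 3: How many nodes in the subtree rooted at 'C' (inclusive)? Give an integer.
Subtree rooted at C contains: C, D
Count = 2

Answer: 2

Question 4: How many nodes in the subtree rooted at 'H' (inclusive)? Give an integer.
Answer: 2

Derivation:
Subtree rooted at H contains: H, J
Count = 2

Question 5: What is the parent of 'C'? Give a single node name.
Answer: G

Derivation:
Scan adjacency: C appears as child of G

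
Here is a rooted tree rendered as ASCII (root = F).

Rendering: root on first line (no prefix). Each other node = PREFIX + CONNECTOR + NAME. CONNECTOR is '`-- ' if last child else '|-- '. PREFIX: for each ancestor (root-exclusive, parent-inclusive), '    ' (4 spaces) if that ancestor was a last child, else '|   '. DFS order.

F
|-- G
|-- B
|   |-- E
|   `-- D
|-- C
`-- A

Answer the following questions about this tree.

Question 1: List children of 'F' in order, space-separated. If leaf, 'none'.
Answer: G B C A

Derivation:
Node F's children (from adjacency): G, B, C, A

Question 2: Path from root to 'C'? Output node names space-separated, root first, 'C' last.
Walk down from root: F -> C

Answer: F C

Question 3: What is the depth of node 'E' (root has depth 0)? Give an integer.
Answer: 2

Derivation:
Path from root to E: F -> B -> E
Depth = number of edges = 2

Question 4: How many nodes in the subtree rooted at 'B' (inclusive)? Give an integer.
Subtree rooted at B contains: B, D, E
Count = 3

Answer: 3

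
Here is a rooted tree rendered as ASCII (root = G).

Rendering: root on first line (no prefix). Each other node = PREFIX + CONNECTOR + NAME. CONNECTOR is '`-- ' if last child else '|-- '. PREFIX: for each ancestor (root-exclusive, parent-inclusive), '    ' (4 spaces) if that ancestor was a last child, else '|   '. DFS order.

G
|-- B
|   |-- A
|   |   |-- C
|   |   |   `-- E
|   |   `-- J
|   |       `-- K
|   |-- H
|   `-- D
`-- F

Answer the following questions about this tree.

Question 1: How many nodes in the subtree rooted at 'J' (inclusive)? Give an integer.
Answer: 2

Derivation:
Subtree rooted at J contains: J, K
Count = 2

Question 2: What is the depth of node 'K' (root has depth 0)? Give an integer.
Path from root to K: G -> B -> A -> J -> K
Depth = number of edges = 4

Answer: 4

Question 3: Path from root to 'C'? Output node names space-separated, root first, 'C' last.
Walk down from root: G -> B -> A -> C

Answer: G B A C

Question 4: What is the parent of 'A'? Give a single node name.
Answer: B

Derivation:
Scan adjacency: A appears as child of B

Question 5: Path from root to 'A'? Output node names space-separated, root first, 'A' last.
Answer: G B A

Derivation:
Walk down from root: G -> B -> A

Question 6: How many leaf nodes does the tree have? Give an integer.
Leaves (nodes with no children): D, E, F, H, K

Answer: 5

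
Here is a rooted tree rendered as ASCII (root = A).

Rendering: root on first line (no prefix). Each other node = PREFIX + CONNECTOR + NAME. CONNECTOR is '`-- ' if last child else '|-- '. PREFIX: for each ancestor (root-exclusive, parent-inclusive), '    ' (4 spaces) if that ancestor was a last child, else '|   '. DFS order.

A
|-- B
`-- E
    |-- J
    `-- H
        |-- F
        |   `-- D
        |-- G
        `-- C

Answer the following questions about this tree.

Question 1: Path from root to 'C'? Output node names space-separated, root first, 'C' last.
Answer: A E H C

Derivation:
Walk down from root: A -> E -> H -> C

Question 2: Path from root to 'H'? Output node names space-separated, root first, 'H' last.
Answer: A E H

Derivation:
Walk down from root: A -> E -> H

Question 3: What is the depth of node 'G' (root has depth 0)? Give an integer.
Answer: 3

Derivation:
Path from root to G: A -> E -> H -> G
Depth = number of edges = 3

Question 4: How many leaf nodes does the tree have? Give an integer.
Answer: 5

Derivation:
Leaves (nodes with no children): B, C, D, G, J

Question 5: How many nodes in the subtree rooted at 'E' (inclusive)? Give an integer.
Subtree rooted at E contains: C, D, E, F, G, H, J
Count = 7

Answer: 7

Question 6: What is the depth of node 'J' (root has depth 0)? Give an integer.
Answer: 2

Derivation:
Path from root to J: A -> E -> J
Depth = number of edges = 2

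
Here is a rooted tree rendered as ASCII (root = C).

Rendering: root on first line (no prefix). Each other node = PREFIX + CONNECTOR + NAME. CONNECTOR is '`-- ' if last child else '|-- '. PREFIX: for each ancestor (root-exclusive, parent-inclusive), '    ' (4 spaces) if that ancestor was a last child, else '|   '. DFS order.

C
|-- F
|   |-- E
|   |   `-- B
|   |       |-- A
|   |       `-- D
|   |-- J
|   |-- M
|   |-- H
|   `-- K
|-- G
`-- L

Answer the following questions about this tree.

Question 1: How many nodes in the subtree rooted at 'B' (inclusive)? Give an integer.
Subtree rooted at B contains: A, B, D
Count = 3

Answer: 3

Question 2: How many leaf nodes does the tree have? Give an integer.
Answer: 8

Derivation:
Leaves (nodes with no children): A, D, G, H, J, K, L, M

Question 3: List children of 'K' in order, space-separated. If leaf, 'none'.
Node K's children (from adjacency): (leaf)

Answer: none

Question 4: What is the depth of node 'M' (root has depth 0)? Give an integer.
Path from root to M: C -> F -> M
Depth = number of edges = 2

Answer: 2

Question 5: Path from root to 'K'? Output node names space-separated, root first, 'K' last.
Answer: C F K

Derivation:
Walk down from root: C -> F -> K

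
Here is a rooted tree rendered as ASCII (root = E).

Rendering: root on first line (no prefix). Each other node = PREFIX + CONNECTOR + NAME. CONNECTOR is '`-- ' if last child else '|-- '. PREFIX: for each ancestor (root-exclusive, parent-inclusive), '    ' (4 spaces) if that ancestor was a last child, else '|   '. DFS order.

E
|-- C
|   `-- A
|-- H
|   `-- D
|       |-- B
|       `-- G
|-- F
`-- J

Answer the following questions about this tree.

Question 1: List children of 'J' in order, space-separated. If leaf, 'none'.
Node J's children (from adjacency): (leaf)

Answer: none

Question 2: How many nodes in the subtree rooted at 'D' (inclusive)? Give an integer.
Subtree rooted at D contains: B, D, G
Count = 3

Answer: 3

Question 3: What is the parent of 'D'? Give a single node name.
Scan adjacency: D appears as child of H

Answer: H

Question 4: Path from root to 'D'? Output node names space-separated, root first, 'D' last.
Answer: E H D

Derivation:
Walk down from root: E -> H -> D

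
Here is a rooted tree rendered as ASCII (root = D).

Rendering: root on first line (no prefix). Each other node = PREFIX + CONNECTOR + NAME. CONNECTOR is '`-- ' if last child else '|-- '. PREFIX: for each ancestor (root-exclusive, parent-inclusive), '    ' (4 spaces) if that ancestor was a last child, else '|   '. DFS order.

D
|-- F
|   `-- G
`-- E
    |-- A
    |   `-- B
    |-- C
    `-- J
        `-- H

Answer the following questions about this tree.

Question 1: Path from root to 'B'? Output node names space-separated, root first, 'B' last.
Answer: D E A B

Derivation:
Walk down from root: D -> E -> A -> B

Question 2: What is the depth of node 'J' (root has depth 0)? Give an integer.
Answer: 2

Derivation:
Path from root to J: D -> E -> J
Depth = number of edges = 2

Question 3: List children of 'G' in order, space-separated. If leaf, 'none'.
Answer: none

Derivation:
Node G's children (from adjacency): (leaf)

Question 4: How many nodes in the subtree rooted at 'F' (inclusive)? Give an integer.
Answer: 2

Derivation:
Subtree rooted at F contains: F, G
Count = 2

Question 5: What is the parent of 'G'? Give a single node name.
Scan adjacency: G appears as child of F

Answer: F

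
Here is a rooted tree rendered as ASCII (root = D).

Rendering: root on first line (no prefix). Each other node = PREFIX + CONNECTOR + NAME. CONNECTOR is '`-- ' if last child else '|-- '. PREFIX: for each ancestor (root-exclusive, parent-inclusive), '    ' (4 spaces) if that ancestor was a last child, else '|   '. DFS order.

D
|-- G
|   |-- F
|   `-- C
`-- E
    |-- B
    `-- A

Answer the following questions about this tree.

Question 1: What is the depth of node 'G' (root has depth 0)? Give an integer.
Path from root to G: D -> G
Depth = number of edges = 1

Answer: 1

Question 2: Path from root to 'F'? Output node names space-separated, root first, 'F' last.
Answer: D G F

Derivation:
Walk down from root: D -> G -> F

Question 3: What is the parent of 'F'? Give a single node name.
Scan adjacency: F appears as child of G

Answer: G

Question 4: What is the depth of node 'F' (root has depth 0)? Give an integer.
Path from root to F: D -> G -> F
Depth = number of edges = 2

Answer: 2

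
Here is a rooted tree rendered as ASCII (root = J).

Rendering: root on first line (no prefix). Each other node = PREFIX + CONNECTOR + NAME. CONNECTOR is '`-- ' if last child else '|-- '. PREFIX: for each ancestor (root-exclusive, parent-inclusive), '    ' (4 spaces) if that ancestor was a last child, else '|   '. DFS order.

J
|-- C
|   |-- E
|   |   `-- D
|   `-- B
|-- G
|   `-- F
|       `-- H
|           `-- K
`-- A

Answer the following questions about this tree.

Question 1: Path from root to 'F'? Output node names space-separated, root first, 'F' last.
Answer: J G F

Derivation:
Walk down from root: J -> G -> F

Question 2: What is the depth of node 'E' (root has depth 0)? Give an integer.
Path from root to E: J -> C -> E
Depth = number of edges = 2

Answer: 2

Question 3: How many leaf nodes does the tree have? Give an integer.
Leaves (nodes with no children): A, B, D, K

Answer: 4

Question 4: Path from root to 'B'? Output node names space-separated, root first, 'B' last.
Walk down from root: J -> C -> B

Answer: J C B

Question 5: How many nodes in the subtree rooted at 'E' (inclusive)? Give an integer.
Subtree rooted at E contains: D, E
Count = 2

Answer: 2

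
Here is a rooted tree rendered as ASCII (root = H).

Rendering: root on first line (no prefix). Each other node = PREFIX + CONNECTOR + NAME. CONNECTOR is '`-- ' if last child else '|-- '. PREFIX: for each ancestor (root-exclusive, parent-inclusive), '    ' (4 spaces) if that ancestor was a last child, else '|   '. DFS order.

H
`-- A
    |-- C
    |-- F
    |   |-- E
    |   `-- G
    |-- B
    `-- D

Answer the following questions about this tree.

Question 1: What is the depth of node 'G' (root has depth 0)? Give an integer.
Path from root to G: H -> A -> F -> G
Depth = number of edges = 3

Answer: 3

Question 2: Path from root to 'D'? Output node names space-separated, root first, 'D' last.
Answer: H A D

Derivation:
Walk down from root: H -> A -> D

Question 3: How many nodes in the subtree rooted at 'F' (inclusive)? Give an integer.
Subtree rooted at F contains: E, F, G
Count = 3

Answer: 3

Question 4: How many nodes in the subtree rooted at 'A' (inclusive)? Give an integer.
Subtree rooted at A contains: A, B, C, D, E, F, G
Count = 7

Answer: 7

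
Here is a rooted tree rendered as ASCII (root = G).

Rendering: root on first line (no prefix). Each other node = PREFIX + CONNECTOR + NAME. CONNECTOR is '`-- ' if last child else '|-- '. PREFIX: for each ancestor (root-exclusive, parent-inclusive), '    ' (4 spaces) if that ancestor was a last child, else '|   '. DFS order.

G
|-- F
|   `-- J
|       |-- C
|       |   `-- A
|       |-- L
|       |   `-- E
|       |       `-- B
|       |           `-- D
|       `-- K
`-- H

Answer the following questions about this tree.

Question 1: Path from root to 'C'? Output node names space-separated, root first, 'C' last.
Answer: G F J C

Derivation:
Walk down from root: G -> F -> J -> C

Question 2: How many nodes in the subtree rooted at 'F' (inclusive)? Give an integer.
Subtree rooted at F contains: A, B, C, D, E, F, J, K, L
Count = 9

Answer: 9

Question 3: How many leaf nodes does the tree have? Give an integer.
Answer: 4

Derivation:
Leaves (nodes with no children): A, D, H, K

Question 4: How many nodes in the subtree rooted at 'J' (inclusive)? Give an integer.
Subtree rooted at J contains: A, B, C, D, E, J, K, L
Count = 8

Answer: 8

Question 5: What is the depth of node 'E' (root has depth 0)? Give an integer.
Answer: 4

Derivation:
Path from root to E: G -> F -> J -> L -> E
Depth = number of edges = 4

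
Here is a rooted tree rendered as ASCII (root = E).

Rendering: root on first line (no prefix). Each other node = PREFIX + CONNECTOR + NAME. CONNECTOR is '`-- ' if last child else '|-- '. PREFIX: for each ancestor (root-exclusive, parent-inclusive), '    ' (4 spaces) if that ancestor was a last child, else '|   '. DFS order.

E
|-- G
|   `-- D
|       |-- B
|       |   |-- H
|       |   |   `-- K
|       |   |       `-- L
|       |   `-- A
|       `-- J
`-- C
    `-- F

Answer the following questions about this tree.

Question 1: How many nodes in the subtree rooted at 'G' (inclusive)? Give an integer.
Subtree rooted at G contains: A, B, D, G, H, J, K, L
Count = 8

Answer: 8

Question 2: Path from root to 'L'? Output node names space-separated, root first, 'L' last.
Walk down from root: E -> G -> D -> B -> H -> K -> L

Answer: E G D B H K L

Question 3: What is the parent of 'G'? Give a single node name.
Answer: E

Derivation:
Scan adjacency: G appears as child of E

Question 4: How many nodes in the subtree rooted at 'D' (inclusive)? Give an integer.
Answer: 7

Derivation:
Subtree rooted at D contains: A, B, D, H, J, K, L
Count = 7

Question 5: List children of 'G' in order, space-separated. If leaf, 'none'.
Node G's children (from adjacency): D

Answer: D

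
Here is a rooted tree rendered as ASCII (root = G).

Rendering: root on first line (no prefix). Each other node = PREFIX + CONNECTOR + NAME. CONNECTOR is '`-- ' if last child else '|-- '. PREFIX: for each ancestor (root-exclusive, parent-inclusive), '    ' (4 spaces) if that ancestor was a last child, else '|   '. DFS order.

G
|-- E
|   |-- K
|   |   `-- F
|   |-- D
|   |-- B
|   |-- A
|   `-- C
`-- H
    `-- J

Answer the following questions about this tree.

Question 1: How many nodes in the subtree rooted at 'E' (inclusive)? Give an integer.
Answer: 7

Derivation:
Subtree rooted at E contains: A, B, C, D, E, F, K
Count = 7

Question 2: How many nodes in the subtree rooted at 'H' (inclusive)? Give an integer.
Answer: 2

Derivation:
Subtree rooted at H contains: H, J
Count = 2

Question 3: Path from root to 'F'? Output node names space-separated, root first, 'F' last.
Walk down from root: G -> E -> K -> F

Answer: G E K F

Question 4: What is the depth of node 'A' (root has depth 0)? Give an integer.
Answer: 2

Derivation:
Path from root to A: G -> E -> A
Depth = number of edges = 2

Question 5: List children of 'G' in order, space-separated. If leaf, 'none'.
Answer: E H

Derivation:
Node G's children (from adjacency): E, H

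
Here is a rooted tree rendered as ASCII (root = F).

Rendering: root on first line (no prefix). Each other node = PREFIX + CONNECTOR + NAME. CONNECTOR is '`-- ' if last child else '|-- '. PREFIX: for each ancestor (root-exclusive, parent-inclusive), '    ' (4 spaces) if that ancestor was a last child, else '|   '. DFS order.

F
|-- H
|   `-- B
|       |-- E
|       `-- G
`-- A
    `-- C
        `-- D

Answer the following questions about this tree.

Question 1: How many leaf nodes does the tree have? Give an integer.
Leaves (nodes with no children): D, E, G

Answer: 3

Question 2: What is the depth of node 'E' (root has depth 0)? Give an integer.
Answer: 3

Derivation:
Path from root to E: F -> H -> B -> E
Depth = number of edges = 3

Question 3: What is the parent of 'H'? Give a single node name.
Scan adjacency: H appears as child of F

Answer: F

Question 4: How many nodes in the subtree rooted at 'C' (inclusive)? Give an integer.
Subtree rooted at C contains: C, D
Count = 2

Answer: 2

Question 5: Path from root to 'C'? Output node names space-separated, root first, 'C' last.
Walk down from root: F -> A -> C

Answer: F A C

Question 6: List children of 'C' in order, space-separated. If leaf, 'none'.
Node C's children (from adjacency): D

Answer: D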